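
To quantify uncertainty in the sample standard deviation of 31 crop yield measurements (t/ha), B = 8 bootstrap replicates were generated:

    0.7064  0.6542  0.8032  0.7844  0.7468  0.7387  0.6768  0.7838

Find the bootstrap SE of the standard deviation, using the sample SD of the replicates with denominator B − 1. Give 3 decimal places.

SE* = 0.054

Bootstrap SE is the standard deviation of the 8 replicate standard deviations.
Mean of replicates: (0.7064 + 0.6542 + 0.8032 + 0.7844 + 0.7468 + 0.7387 + 0.6768 + 0.7838) / 8 = 5.89430 / 8 = 0.73679
Sum of squared deviations: (−0.03039)² + (−0.08259)² + (+0.06641)² + (+0.04761)² + (+0.01001)² + (+0.00191)² + (−0.05999)² + (+0.04701)² = 0.02033
Variance = 0.02033 / 7 = 0.00290
SE* = √0.00290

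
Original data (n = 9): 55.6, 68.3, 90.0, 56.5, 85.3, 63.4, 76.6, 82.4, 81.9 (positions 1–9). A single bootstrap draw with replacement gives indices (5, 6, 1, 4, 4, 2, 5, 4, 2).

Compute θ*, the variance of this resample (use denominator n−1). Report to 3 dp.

θ* = 142.614

Resample values: 85.3, 63.4, 55.6, 56.5, 56.5, 68.3, 85.3, 56.5, 68.3.
Mean = 66.1889; sum of squared deviations = 1140.9089
s² = 1140.9089 / 8 = 142.6136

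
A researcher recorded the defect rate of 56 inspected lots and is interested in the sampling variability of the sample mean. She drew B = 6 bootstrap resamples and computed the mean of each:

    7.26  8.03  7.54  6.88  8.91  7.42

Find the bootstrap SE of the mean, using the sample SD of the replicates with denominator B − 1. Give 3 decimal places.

Bootstrap SE is the standard deviation of the 6 replicate means.
Mean of replicates: (7.26 + 8.03 + 7.54 + 6.88 + 8.91 + 7.42) / 6 = 46.0400 / 6 = 7.6733
Sum of squared deviations: (−0.4133)² + (+0.3567)² + (−0.1333)² + (−0.7933)² + (+1.2367)² + (−0.2533)² = 2.5387
Variance = 2.5387 / 5 = 0.5077
SE* = √0.5077

SE* = 0.713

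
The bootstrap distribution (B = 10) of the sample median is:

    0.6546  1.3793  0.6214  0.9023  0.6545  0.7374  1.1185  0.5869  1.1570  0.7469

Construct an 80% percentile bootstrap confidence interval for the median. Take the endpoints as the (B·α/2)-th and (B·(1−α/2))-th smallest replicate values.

Sorted replicates: 0.5869, 0.6214, 0.6545, 0.6546, 0.7374, 0.7469, 0.9023, 1.1185, 1.1570, 1.3793
α = 0.20; lower rank = 10 × 0.100 = 1; upper rank = 10 × 0.900 = 9.
The 1st smallest replicate is 0.5869; the 9th is 1.1570.

(0.5869, 1.1570)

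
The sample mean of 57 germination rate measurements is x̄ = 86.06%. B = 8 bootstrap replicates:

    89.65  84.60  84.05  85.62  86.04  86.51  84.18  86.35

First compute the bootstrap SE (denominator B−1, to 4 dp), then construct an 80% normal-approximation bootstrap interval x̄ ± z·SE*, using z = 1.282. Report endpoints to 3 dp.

Mean of replicates = 85.8750; sum of squared deviations = 22.8010; SE* = √(22.8010/7) = 1.8048
Margin = 1.282 × 1.8048 = 2.3138
Interval: 86.06 ± 2.3138

(83.746, 88.374)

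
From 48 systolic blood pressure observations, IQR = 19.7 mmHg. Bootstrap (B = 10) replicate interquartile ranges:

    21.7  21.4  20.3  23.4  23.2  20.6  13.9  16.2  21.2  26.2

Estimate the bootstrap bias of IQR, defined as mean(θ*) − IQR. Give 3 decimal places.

bias = +1.110

mean(θ*) = (21.7 + 21.4 + 20.3 + 23.4 + 23.2 + 20.6 + 13.9 + 16.2 + 21.2 + 26.2) / 10 = 20.8100
bias = 20.8100 − 19.7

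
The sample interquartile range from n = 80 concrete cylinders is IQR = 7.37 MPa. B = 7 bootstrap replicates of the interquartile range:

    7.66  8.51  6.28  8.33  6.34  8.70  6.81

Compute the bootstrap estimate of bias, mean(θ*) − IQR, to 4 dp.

mean(θ*) = (7.66 + 8.51 + 6.28 + 8.33 + 6.34 + 8.70 + 6.81) / 7 = 7.51857
bias = 7.51857 − 7.37

bias = +0.1486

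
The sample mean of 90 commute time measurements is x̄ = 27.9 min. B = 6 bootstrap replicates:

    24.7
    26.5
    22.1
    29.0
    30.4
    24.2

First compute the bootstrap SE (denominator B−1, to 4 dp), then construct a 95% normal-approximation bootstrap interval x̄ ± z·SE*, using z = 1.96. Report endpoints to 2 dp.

Mean of replicates = 26.1500; sum of squared deviations = 48.6150; SE* = √(48.6150/5) = 3.1182
Margin = 1.96 × 3.1182 = 6.112
Interval: 27.9 ± 6.112

(21.79, 34.01)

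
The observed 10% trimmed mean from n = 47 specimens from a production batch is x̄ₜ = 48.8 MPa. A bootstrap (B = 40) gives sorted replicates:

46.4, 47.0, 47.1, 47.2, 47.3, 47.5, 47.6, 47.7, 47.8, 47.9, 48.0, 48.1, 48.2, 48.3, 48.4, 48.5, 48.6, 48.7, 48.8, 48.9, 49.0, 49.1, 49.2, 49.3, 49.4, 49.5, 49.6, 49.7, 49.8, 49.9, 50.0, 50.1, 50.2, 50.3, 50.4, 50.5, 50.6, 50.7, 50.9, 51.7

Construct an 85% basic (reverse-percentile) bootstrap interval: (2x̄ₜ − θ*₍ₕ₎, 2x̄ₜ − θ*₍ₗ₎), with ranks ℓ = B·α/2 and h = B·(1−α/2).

Percentile endpoints at ranks 3 and 37: θ*₍3₎ = 47.1, θ*₍37₎ = 50.6.
Basic interval reflects these around x̄ₜ:
  lower = 2 × 48.8 − 50.6 = 47.0
  upper = 2 × 48.8 − 47.1 = 50.5

(47.0, 50.5)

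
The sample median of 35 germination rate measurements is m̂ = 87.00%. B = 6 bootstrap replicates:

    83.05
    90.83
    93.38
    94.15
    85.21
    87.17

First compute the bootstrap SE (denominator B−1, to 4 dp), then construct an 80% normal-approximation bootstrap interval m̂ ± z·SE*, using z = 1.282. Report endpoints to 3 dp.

Mean of replicates = 88.9650; sum of squared deviations = 102.1640; SE* = √(102.1640/5) = 4.5203
Margin = 1.282 × 4.5203 = 5.7950
Interval: 87.00 ± 5.7950

(81.205, 92.795)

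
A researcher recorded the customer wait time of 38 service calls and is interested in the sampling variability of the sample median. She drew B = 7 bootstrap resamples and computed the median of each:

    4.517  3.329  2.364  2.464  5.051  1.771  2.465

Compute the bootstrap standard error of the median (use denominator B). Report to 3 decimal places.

SE* = 1.132

Bootstrap SE is the standard deviation of the 7 replicate medians.
Mean of replicates: (4.517 + 3.329 + 2.364 + 2.464 + 5.051 + 1.771 + 2.465) / 7 = 21.9610 / 7 = 3.1373
Sum of squared deviations: (+1.3797)² + (+0.1917)² + (−0.7733)² + (−0.6733)² + (+1.9137)² + (−1.3663)² + (−0.6723)² = 8.9727
Variance = 8.9727 / 7 = 1.2818
SE* = √1.2818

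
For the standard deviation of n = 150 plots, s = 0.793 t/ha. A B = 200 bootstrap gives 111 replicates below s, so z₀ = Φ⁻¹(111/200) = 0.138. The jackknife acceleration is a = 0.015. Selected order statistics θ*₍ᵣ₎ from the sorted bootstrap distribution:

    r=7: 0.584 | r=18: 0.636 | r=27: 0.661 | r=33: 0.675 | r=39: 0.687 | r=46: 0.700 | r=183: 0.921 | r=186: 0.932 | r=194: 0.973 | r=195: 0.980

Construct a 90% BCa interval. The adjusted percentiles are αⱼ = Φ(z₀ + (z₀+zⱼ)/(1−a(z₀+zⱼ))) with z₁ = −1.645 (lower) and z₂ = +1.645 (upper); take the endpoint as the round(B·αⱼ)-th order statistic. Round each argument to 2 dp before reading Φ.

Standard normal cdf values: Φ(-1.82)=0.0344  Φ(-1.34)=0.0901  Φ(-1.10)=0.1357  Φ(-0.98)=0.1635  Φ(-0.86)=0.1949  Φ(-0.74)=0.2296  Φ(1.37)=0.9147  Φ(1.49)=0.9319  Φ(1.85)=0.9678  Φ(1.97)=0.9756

(0.636, 0.980)

Lower: z₀ + z₁ = 0.138 + (-1.645) = -1.507; 1 − a(z₀+z₁) = 1 − (0.015)(-1.507) = 1.0226; argument = 0.138 + (-1.507)/1.0226 = -1.3357 → -1.34.
α₁ = Φ(-1.34) = 0.0901; rank = round(200 × 0.0901) = 18; θ*₍18₎ = 0.636.
Upper: z₀ + z₂ = 1.783; 1 − a(z₀+z₂) = 0.9733; argument = 1.9700 → 1.97; α₂ = 0.9756; rank = 195; θ*₍195₎ = 0.980.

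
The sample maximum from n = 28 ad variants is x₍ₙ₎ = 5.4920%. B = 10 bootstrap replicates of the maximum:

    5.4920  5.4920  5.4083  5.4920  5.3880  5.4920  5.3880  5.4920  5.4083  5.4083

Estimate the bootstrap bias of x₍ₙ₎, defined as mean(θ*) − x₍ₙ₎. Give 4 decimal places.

bias = −0.0459

mean(θ*) = (5.4920 + 5.4920 + 5.4083 + 5.4920 + 5.3880 + 5.4920 + 5.3880 + 5.4920 + 5.4083 + 5.4083) / 10 = 5.44609
bias = 5.44609 − 5.4920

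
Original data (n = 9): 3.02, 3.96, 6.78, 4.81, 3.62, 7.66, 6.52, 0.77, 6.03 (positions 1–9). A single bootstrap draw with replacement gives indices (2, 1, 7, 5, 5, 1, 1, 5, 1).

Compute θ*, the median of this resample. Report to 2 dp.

θ* = 3.62

Resample values: 3.96, 3.02, 6.52, 3.62, 3.62, 3.02, 3.02, 3.62, 3.02.
Sorted: 3.02, 3.02, 3.02, 3.02, 3.62, 3.62, 3.62, 3.96, 6.52
Median = middle value = 3.62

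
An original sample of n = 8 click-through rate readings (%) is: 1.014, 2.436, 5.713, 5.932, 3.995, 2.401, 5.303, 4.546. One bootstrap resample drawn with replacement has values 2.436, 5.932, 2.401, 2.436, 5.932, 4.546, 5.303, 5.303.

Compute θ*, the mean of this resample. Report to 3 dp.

Mean = (2.436 + 5.932 + 2.401 + 2.436 + 5.932 + 4.546 + 5.303 + 5.303) / 8 = 34.2890 / 8 = 4.286

θ* = 4.286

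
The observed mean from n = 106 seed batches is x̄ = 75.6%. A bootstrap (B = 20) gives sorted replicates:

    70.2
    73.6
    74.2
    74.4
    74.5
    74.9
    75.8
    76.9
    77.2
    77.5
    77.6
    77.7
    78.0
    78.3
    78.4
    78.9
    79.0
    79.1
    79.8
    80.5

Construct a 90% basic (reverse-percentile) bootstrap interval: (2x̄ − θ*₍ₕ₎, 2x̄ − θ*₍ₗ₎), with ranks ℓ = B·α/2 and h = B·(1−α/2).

Percentile endpoints at ranks 1 and 19: θ*₍1₎ = 70.2, θ*₍19₎ = 79.8.
Basic interval reflects these around x̄:
  lower = 2 × 75.6 − 79.8 = 71.4
  upper = 2 × 75.6 − 70.2 = 81.0

(71.4, 81.0)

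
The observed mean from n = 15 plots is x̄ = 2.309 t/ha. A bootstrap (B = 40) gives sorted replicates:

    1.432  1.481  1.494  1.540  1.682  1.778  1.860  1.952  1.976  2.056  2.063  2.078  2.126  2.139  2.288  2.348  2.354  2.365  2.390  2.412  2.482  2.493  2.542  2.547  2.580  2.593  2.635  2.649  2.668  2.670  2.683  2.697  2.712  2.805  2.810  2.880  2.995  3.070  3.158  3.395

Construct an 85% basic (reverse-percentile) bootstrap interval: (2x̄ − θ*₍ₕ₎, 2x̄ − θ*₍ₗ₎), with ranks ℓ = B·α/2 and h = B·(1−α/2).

(1.623, 3.124)

Percentile endpoints at ranks 3 and 37: θ*₍3₎ = 1.494, θ*₍37₎ = 2.995.
Basic interval reflects these around x̄:
  lower = 2 × 2.309 − 2.995 = 1.623
  upper = 2 × 2.309 − 1.494 = 3.124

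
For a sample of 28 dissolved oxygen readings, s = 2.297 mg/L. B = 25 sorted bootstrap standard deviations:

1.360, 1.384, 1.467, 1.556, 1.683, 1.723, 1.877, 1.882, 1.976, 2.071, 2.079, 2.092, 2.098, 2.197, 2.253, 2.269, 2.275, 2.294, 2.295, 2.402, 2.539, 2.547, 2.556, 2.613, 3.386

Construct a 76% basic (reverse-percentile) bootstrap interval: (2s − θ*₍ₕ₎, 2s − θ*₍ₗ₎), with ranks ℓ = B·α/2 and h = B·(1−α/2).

Percentile endpoints at ranks 3 and 22: θ*₍3₎ = 1.467, θ*₍22₎ = 2.547.
Basic interval reflects these around s:
  lower = 2 × 2.297 − 2.547 = 2.047
  upper = 2 × 2.297 − 1.467 = 3.127

(2.047, 3.127)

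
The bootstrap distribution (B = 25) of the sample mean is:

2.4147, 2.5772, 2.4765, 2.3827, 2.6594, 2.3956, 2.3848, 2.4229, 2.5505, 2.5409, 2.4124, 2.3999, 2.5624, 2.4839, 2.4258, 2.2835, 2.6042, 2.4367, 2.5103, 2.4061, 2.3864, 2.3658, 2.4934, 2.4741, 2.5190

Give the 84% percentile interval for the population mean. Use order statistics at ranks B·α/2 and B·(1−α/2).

Sorted replicates: 2.2835, 2.3658, 2.3827, 2.3848, 2.3864, 2.3956, 2.3999, 2.4061, 2.4124, 2.4147, 2.4229, 2.4258, 2.4367, 2.4741, 2.4765, 2.4839, 2.4934, 2.5103, 2.5190, 2.5409, 2.5505, 2.5624, 2.5772, 2.6042, 2.6594
α = 0.16; lower rank = 25 × 0.080 = 2; upper rank = 25 × 0.920 = 23.
The 2nd smallest replicate is 2.3658; the 23rd is 2.5772.

(2.3658, 2.5772)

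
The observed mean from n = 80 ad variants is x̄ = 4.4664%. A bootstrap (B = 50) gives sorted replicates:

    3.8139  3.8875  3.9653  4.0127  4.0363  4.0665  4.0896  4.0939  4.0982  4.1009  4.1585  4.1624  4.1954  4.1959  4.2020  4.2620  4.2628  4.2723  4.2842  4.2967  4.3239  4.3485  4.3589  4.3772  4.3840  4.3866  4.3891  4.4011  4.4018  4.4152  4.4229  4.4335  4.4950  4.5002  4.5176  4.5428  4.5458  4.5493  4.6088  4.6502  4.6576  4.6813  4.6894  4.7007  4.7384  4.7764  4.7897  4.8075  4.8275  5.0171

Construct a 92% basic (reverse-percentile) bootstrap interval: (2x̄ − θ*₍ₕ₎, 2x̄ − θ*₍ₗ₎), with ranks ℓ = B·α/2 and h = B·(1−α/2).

Percentile endpoints at ranks 2 and 48: θ*₍2₎ = 3.8875, θ*₍48₎ = 4.8075.
Basic interval reflects these around x̄:
  lower = 2 × 4.4664 − 4.8075 = 4.1253
  upper = 2 × 4.4664 − 3.8875 = 5.0453

(4.1253, 5.0453)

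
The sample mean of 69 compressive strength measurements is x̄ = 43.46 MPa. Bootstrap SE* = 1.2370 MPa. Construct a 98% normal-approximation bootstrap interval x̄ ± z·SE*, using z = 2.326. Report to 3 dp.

(40.583, 46.337)

Margin = 2.326 × 1.2370 = 2.8773
Interval: 43.46 ± 2.8773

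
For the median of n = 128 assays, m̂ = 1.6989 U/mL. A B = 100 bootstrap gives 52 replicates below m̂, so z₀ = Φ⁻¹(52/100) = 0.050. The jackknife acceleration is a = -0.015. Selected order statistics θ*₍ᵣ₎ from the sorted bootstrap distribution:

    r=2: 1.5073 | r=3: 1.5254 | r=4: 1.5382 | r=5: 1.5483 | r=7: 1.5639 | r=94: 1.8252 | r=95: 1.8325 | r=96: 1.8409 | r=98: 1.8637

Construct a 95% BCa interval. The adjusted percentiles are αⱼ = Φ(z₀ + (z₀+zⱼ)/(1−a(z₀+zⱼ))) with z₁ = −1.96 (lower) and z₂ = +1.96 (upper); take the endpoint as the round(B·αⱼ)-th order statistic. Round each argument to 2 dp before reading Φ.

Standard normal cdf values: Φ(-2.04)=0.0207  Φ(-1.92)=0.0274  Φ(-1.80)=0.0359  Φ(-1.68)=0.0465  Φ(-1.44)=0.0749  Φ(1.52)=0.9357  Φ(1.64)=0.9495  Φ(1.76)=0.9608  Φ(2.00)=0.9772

Lower: z₀ + z₁ = 0.050 + (-1.960) = -1.910; 1 − a(z₀+z₁) = 1 − (-0.015)(-1.910) = 0.9714; argument = 0.050 + (-1.910)/0.9714 = -1.9163 → -1.92.
α₁ = Φ(-1.92) = 0.0274; rank = round(100 × 0.0274) = 3; θ*₍3₎ = 1.5254.
Upper: z₀ + z₂ = 2.010; 1 − a(z₀+z₂) = 1.0301; argument = 2.0012 → 2.00; α₂ = 0.9772; rank = 98; θ*₍98₎ = 1.8637.

(1.5254, 1.8637)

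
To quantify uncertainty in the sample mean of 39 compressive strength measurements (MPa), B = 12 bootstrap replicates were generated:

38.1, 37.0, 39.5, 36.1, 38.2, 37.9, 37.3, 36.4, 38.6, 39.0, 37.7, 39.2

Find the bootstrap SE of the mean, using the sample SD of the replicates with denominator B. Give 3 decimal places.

SE* = 1.032

Bootstrap SE is the standard deviation of the 12 replicate means.
Mean of replicates: (38.1 + 37.0 + 39.5 + 36.1 + 38.2 + 37.9 + 37.3 + 36.4 + 38.6 + 39.0 + 37.7 + 39.2) / 12 = 455.0000 / 12 = 37.9167
Sum of squared deviations: (+0.1833)² + (−0.9167)² + (+1.5833)² + (−1.8167)² + (+0.2833)² + (−0.0167)² + (−0.6167)² + (−1.5167)² + (+0.6833)² + (+1.0833)² + (−0.2167)² + (+1.2833)² = 12.7767
Variance = 12.7767 / 12 = 1.0647
SE* = √1.0647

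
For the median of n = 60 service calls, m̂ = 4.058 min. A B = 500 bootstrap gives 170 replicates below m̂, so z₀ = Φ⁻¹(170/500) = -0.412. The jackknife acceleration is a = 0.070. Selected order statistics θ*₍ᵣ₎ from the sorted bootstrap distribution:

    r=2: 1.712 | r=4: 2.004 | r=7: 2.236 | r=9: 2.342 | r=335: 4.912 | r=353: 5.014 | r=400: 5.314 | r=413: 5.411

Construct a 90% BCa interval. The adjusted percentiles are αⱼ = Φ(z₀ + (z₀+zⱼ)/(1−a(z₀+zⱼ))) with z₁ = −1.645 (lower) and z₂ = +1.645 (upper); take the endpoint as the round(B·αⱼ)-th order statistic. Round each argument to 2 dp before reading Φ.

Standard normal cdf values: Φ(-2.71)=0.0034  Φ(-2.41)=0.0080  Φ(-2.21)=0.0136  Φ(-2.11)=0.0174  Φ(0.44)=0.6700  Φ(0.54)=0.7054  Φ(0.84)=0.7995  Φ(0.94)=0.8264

(2.236, 5.411)

Lower: z₀ + z₁ = -0.412 + (-1.645) = -2.057; 1 − a(z₀+z₁) = 1 − (0.070)(-2.057) = 1.1440; argument = -0.412 + (-2.057)/1.1440 = -2.2101 → -2.21.
α₁ = Φ(-2.21) = 0.0136; rank = round(500 × 0.0136) = 7; θ*₍7₎ = 2.236.
Upper: z₀ + z₂ = 1.233; 1 − a(z₀+z₂) = 0.9137; argument = 0.9375 → 0.94; α₂ = 0.8264; rank = 413; θ*₍413₎ = 5.411.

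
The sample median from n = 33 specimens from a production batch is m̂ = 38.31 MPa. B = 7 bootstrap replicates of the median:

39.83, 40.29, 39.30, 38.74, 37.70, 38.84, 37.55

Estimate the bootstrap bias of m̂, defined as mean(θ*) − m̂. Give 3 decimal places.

mean(θ*) = (39.83 + 40.29 + 39.30 + 38.74 + 37.70 + 38.84 + 37.55) / 7 = 38.8929
bias = 38.8929 − 38.31

bias = +0.583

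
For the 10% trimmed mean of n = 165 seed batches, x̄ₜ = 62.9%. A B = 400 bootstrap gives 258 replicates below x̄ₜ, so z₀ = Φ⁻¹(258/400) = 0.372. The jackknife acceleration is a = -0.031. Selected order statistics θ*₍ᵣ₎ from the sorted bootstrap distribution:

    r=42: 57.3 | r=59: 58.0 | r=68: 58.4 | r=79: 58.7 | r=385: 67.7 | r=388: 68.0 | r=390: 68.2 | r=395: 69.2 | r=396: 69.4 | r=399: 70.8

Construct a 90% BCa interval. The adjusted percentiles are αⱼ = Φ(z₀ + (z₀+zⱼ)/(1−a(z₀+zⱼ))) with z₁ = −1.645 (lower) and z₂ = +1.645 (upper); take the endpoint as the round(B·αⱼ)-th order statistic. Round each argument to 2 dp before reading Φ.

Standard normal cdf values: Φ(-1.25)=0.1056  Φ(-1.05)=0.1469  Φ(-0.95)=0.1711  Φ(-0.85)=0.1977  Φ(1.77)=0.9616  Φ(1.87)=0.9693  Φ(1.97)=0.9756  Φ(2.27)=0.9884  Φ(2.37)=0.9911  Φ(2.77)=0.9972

Lower: z₀ + z₁ = 0.372 + (-1.645) = -1.273; 1 − a(z₀+z₁) = 1 − (-0.031)(-1.273) = 0.9605; argument = 0.372 + (-1.273)/0.9605 = -0.9533 → -0.95.
α₁ = Φ(-0.95) = 0.1711; rank = round(400 × 0.1711) = 68; θ*₍68₎ = 58.4.
Upper: z₀ + z₂ = 2.017; 1 − a(z₀+z₂) = 1.0625; argument = 2.2703 → 2.27; α₂ = 0.9884; rank = 395; θ*₍395₎ = 69.2.

(58.4, 69.2)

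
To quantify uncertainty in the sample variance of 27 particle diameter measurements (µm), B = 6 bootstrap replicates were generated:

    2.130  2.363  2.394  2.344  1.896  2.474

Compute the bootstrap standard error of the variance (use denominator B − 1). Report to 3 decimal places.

Bootstrap SE is the standard deviation of the 6 replicate variances.
Mean of replicates: (2.130 + 2.363 + 2.394 + 2.344 + 1.896 + 2.474) / 6 = 13.6010 / 6 = 2.2668
Sum of squared deviations: (−0.1368)² + (+0.0962)² + (+0.1272)² + (+0.0772)² + (−0.3708)² + (+0.2072)² = 0.2305
Variance = 0.2305 / 5 = 0.0461
SE* = √0.0461

SE* = 0.215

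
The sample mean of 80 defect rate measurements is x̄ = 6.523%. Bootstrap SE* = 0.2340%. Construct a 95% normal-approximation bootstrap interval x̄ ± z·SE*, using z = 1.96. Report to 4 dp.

Margin = 1.96 × 0.2340 = 0.45864
Interval: 6.523 ± 0.45864

(6.0644, 6.9816)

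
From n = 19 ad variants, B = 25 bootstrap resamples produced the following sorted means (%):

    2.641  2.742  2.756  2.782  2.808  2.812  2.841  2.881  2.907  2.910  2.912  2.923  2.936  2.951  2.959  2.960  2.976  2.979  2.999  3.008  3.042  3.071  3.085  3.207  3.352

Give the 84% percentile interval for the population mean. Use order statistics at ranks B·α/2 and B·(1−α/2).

(2.742, 3.085)

α = 0.16; lower rank = 25 × 0.080 = 2; upper rank = 25 × 0.920 = 23.
The 2nd smallest replicate is 2.742; the 23rd is 3.085.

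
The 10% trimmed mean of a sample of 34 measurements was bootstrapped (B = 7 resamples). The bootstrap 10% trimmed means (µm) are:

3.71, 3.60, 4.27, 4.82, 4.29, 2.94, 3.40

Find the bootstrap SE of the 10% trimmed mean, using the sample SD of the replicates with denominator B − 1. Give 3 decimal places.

SE* = 0.635

Bootstrap SE is the standard deviation of the 7 replicate 10% trimmed means.
Mean of replicates: (3.71 + 3.60 + 4.27 + 4.82 + 4.29 + 2.94 + 3.40) / 7 = 27.0300 / 7 = 3.8614
Sum of squared deviations: (−0.1514)² + (−0.2614)² + (+0.4086)² + (+0.9586)² + (+0.4286)² + (−0.9214)² + (−0.4614)² = 2.4227
Variance = 2.4227 / 6 = 0.4038
SE* = √0.4038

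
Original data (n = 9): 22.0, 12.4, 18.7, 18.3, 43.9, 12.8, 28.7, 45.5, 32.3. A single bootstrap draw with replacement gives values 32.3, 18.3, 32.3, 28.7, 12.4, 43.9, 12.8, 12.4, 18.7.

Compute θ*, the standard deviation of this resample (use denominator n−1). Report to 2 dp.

θ* = 11.23

Mean = 23.5333; sum of squared deviations = 1009.0600
s² = 1009.0600 / 8 = 126.1325
s = √126.1325 = 11.23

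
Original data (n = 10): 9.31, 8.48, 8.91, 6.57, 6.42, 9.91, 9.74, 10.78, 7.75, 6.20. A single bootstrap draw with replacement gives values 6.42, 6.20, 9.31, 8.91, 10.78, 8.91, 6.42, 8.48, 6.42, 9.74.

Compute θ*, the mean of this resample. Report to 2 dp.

Mean = (6.42 + 6.20 + 9.31 + 8.91 + 10.78 + 8.91 + 6.42 + 8.48 + 6.42 + 9.74) / 10 = 81.590 / 10 = 8.16

θ* = 8.16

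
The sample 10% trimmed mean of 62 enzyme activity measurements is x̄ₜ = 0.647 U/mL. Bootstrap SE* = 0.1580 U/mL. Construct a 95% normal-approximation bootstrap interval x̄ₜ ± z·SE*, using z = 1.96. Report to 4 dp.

Margin = 1.96 × 0.1580 = 0.30968
Interval: 0.647 ± 0.30968

(0.3373, 0.9567)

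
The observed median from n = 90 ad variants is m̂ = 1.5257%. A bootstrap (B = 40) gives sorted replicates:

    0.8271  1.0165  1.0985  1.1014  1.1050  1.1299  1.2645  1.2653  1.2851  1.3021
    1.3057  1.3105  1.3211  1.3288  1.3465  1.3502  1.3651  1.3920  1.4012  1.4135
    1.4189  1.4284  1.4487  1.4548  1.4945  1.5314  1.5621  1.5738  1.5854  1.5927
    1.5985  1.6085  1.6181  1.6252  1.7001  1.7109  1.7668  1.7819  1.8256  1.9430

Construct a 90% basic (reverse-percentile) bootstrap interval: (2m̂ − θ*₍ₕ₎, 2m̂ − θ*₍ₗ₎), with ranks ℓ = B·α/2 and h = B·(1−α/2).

(1.2695, 2.0349)

Percentile endpoints at ranks 2 and 38: θ*₍2₎ = 1.0165, θ*₍38₎ = 1.7819.
Basic interval reflects these around m̂:
  lower = 2 × 1.5257 − 1.7819 = 1.2695
  upper = 2 × 1.5257 − 1.0165 = 2.0349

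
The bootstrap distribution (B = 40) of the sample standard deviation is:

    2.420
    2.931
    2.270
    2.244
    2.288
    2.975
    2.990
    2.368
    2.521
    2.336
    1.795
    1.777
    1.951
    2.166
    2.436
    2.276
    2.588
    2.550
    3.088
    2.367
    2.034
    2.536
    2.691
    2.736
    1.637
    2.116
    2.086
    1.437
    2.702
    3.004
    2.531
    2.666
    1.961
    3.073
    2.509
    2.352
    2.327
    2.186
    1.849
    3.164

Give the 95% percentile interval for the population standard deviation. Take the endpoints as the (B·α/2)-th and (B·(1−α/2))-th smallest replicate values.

Sorted replicates: 1.437, 1.637, 1.777, 1.795, 1.849, 1.951, 1.961, 2.034, 2.086, 2.116, 2.166, 2.186, 2.244, 2.270, 2.276, 2.288, 2.327, 2.336, 2.352, 2.367, 2.368, 2.420, 2.436, 2.509, 2.521, 2.531, 2.536, 2.550, 2.588, 2.666, 2.691, 2.702, 2.736, 2.931, 2.975, 2.990, 3.004, 3.073, 3.088, 3.164
α = 0.05; lower rank = 40 × 0.025 = 1; upper rank = 40 × 0.975 = 39.
The 1st smallest replicate is 1.437; the 39th is 3.088.

(1.437, 3.088)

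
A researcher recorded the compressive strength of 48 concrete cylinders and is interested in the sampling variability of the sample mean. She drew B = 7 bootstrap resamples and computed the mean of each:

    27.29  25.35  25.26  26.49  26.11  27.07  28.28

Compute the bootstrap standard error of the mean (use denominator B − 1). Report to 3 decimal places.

Bootstrap SE is the standard deviation of the 7 replicate means.
Mean of replicates: (27.29 + 25.35 + 25.26 + 26.49 + 26.11 + 27.07 + 28.28) / 7 = 185.8500 / 7 = 26.5500
Sum of squared deviations: (+0.7400)² + (−1.2000)² + (−1.2900)² + (−0.0600)² + (−0.4400)² + (+0.5200)² + (+1.7300)² = 7.1122
Variance = 7.1122 / 6 = 1.1854
SE* = √1.1854

SE* = 1.089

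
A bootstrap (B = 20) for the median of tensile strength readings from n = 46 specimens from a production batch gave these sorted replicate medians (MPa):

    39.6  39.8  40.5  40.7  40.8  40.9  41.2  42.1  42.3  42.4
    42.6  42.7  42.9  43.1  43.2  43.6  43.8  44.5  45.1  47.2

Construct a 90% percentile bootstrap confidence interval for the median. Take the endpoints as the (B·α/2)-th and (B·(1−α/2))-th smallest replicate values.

α = 0.10; lower rank = 20 × 0.050 = 1; upper rank = 20 × 0.950 = 19.
The 1st smallest replicate is 39.6; the 19th is 45.1.

(39.6, 45.1)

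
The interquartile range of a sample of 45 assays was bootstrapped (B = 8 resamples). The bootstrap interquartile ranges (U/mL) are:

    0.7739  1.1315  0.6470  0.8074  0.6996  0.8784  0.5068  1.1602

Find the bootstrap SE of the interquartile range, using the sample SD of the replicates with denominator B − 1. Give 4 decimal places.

Bootstrap SE is the standard deviation of the 8 replicate interquartile ranges.
Mean of replicates: (0.7739 + 1.1315 + 0.6470 + 0.8074 + 0.6996 + 0.8784 + 0.5068 + 1.1602) / 8 = 6.60480 / 8 = 0.82560
Sum of squared deviations: (−0.05170)² + (+0.30590)² + (−0.17860)² + (−0.01820)² + (−0.12600)² + (+0.05280)² + (−0.31880)² + (+0.33460)² = 0.36073
Variance = 0.36073 / 7 = 0.05153
SE* = √0.05153

SE* = 0.2270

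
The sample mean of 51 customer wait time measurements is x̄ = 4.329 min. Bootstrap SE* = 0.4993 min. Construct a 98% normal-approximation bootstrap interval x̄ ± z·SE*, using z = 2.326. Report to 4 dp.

Margin = 2.326 × 0.4993 = 1.16137
Interval: 4.329 ± 1.16137

(3.1676, 5.4904)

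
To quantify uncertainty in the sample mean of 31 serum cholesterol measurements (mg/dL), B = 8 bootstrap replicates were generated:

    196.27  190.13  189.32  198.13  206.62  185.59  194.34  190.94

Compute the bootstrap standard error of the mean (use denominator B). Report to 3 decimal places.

SE* = 6.108

Bootstrap SE is the standard deviation of the 8 replicate means.
Mean of replicates: (196.27 + 190.13 + 189.32 + 198.13 + 206.62 + 185.59 + 194.34 + 190.94) / 8 = 1551.3400 / 8 = 193.9175
Sum of squared deviations: (+2.3525)² + (−3.7875)² + (−4.5975)² + (+4.2125)² + (+12.7025)² + (−8.3275)² + (+0.4225)² + (−2.9775)² = 298.5064
Variance = 298.5064 / 8 = 37.3133
SE* = √37.3133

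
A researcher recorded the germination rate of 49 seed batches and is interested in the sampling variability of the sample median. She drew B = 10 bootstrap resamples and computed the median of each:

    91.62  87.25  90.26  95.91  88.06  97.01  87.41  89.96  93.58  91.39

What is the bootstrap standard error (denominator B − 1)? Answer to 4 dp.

Bootstrap SE is the standard deviation of the 10 replicate medians.
Mean of replicates: (91.62 + 87.25 + 90.26 + 95.91 + 88.06 + 97.01 + 87.41 + 89.96 + 93.58 + 91.39) / 10 = 912.45000 / 10 = 91.24500
Sum of squared deviations: (+0.37500)² + (−3.99500)² + (−0.98500)² + (+4.66500)² + (−3.18500)² + (+5.76500)² + (−3.83500)² + (−1.28500)² + (+2.33500)² + (+0.14500)² = 104.04425
Variance = 104.04425 / 9 = 11.56047
SE* = √11.56047

SE* = 3.4001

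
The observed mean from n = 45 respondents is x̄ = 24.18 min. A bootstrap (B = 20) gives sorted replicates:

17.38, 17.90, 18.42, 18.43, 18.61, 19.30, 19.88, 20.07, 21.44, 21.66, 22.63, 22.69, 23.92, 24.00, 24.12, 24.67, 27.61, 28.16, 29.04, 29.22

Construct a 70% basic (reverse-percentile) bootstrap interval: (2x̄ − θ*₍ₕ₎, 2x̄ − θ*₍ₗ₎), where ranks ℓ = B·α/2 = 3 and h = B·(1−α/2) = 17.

Percentile endpoints at ranks 3 and 17: θ*₍3₎ = 18.42, θ*₍17₎ = 27.61.
Basic interval reflects these around x̄:
  lower = 2 × 24.18 − 27.61 = 20.75
  upper = 2 × 24.18 − 18.42 = 29.94

(20.75, 29.94)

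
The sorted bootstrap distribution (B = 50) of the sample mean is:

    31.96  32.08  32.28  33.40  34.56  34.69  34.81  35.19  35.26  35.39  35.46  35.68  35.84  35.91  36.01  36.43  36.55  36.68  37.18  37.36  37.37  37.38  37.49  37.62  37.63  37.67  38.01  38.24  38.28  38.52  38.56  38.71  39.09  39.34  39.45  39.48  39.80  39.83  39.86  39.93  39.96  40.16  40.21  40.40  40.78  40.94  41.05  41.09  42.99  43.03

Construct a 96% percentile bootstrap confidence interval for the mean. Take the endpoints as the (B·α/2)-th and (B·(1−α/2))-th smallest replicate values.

(31.96, 42.99)

α = 0.04; lower rank = 50 × 0.020 = 1; upper rank = 50 × 0.980 = 49.
The 1st smallest replicate is 31.96; the 49th is 42.99.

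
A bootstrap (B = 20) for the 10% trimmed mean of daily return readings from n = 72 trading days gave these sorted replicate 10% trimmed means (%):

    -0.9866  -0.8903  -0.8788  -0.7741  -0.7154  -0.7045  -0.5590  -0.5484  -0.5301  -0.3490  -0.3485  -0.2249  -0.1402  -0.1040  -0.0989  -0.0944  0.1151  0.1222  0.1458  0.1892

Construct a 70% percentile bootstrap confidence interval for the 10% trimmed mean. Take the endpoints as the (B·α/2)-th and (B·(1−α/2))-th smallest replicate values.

(-0.8788, 0.1151)

α = 0.30; lower rank = 20 × 0.150 = 3; upper rank = 20 × 0.850 = 17.
The 3rd smallest replicate is -0.8788; the 17th is 0.1151.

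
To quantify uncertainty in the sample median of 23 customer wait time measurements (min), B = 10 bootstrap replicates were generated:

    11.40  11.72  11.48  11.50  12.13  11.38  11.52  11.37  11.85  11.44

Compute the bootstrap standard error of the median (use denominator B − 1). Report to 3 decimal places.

Bootstrap SE is the standard deviation of the 10 replicate medians.
Mean of replicates: (11.40 + 11.72 + 11.48 + 11.50 + 12.13 + 11.38 + 11.52 + 11.37 + 11.85 + 11.44) / 10 = 115.7900 / 10 = 11.5790
Sum of squared deviations: (−0.1790)² + (+0.1410)² + (−0.0990)² + (−0.0790)² + (+0.5510)² + (−0.1990)² + (−0.0590)² + (−0.2090)² + (+0.2710)² + (−0.1390)² = 0.5511
Variance = 0.5511 / 9 = 0.0612
SE* = √0.0612

SE* = 0.247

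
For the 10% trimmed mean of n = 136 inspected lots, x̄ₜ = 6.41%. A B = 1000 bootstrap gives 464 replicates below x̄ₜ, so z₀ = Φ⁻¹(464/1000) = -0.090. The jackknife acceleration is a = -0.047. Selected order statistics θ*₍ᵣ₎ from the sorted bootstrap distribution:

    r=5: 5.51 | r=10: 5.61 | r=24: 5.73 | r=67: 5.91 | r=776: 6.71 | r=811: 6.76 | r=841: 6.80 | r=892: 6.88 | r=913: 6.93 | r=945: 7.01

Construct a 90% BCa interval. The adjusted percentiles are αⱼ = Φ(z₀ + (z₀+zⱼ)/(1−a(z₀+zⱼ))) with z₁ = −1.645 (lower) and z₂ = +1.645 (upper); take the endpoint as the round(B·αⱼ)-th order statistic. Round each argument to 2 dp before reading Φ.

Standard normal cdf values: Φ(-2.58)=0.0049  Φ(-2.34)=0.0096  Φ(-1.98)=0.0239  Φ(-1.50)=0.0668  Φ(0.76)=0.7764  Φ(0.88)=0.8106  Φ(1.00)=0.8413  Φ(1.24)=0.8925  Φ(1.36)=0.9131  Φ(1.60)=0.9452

(5.73, 6.93)

Lower: z₀ + z₁ = -0.090 + (-1.645) = -1.735; 1 − a(z₀+z₁) = 1 − (-0.047)(-1.735) = 0.9185; argument = -0.090 + (-1.735)/0.9185 = -1.9790 → -1.98.
α₁ = Φ(-1.98) = 0.0239; rank = round(1000 × 0.0239) = 24; θ*₍24₎ = 5.73.
Upper: z₀ + z₂ = 1.555; 1 − a(z₀+z₂) = 1.0731; argument = 1.3591 → 1.36; α₂ = 0.9131; rank = 913; θ*₍913₎ = 6.93.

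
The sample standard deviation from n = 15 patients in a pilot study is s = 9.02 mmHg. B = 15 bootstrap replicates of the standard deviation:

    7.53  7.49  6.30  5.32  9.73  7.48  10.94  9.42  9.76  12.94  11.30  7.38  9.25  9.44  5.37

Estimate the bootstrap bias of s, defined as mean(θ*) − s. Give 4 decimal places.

bias = −0.3767

mean(θ*) = (7.53 + 7.49 + 6.30 + 5.32 + 9.73 + 7.48 + 10.94 + 9.42 + 9.76 + 12.94 + 11.30 + 7.38 + 9.25 + 9.44 + 5.37) / 15 = 8.64333
bias = 8.64333 − 9.02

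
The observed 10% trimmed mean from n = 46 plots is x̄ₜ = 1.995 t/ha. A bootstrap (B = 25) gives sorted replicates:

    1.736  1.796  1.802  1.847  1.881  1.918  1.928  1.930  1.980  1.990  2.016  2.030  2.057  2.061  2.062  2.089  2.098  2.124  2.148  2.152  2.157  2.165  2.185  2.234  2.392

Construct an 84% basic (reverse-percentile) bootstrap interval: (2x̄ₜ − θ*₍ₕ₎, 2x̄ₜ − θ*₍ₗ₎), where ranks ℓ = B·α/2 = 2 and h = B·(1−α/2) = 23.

(1.805, 2.194)

Percentile endpoints at ranks 2 and 23: θ*₍2₎ = 1.796, θ*₍23₎ = 2.185.
Basic interval reflects these around x̄ₜ:
  lower = 2 × 1.995 − 2.185 = 1.805
  upper = 2 × 1.995 − 1.796 = 2.194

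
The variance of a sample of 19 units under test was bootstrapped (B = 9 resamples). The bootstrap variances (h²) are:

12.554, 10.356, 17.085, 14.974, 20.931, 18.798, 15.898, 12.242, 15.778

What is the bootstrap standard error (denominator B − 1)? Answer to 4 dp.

Bootstrap SE is the standard deviation of the 9 replicate variances.
Mean of replicates: (12.554 + 10.356 + 17.085 + 14.974 + 20.931 + 18.798 + 15.898 + 12.242 + 15.778) / 9 = 138.61600 / 9 = 15.40178
Sum of squared deviations: (−2.84778)² + (−5.04578)² + (+1.68322)² + (−0.42778)² + (+5.52922)² + (+3.39622)² + (+0.49622)² + (−3.15978)² + (+0.37622)² = 89.06454
Variance = 89.06454 / 8 = 11.13307
SE* = √11.13307

SE* = 3.3366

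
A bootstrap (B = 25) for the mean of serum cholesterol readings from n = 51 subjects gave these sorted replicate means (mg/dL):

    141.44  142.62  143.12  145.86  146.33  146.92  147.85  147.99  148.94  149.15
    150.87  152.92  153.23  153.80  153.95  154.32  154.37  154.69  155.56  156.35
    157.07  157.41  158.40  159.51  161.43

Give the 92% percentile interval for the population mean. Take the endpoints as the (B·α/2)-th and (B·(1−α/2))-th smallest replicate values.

α = 0.08; lower rank = 25 × 0.040 = 1; upper rank = 25 × 0.960 = 24.
The 1st smallest replicate is 141.44; the 24th is 159.51.

(141.44, 159.51)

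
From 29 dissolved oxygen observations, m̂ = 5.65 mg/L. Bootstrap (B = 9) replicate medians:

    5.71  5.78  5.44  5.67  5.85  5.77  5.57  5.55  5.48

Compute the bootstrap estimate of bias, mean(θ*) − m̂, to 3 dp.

mean(θ*) = (5.71 + 5.78 + 5.44 + 5.67 + 5.85 + 5.77 + 5.57 + 5.55 + 5.48) / 9 = 5.6467
bias = 5.6467 − 5.65

bias = −0.003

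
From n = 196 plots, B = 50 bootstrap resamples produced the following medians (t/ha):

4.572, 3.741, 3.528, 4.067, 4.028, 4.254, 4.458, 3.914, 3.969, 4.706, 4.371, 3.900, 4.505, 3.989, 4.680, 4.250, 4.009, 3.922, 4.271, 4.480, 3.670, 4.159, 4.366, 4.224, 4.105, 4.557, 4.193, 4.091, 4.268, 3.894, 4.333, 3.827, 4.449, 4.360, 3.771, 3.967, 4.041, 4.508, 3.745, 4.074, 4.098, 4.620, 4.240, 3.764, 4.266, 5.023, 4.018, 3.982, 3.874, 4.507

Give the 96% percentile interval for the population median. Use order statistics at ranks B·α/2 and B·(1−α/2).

(3.528, 4.706)

Sorted replicates: 3.528, 3.670, 3.741, 3.745, 3.764, 3.771, 3.827, 3.874, 3.894, 3.900, 3.914, 3.922, 3.967, 3.969, 3.982, 3.989, 4.009, 4.018, 4.028, 4.041, 4.067, 4.074, 4.091, 4.098, 4.105, 4.159, 4.193, 4.224, 4.240, 4.250, 4.254, 4.266, 4.268, 4.271, 4.333, 4.360, 4.366, 4.371, 4.449, 4.458, 4.480, 4.505, 4.507, 4.508, 4.557, 4.572, 4.620, 4.680, 4.706, 5.023
α = 0.04; lower rank = 50 × 0.020 = 1; upper rank = 50 × 0.980 = 49.
The 1st smallest replicate is 3.528; the 49th is 4.706.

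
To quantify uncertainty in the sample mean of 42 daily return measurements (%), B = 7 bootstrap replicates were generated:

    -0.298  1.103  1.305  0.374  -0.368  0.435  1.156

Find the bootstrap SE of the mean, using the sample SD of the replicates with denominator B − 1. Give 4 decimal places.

Bootstrap SE is the standard deviation of the 7 replicate means.
Mean of replicates: ((-0.298) + 1.103 + 1.305 + 0.374 + (-0.368) + 0.435 + 1.156) / 7 = 3.70700 / 7 = 0.52957
Sum of squared deviations: (−0.82757)² + (+0.57343)² + (+0.77543)² + (−0.15557)² + (−0.89757)² + (−0.09457)² + (+0.62643)² = 2.84618
Variance = 2.84618 / 6 = 0.47436
SE* = √0.47436

SE* = 0.6887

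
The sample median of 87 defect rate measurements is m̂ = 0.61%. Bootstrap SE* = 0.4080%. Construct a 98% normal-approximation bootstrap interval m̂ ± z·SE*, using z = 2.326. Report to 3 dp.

Margin = 2.326 × 0.4080 = 0.9490
Interval: 0.61 ± 0.9490

(-0.339, 1.559)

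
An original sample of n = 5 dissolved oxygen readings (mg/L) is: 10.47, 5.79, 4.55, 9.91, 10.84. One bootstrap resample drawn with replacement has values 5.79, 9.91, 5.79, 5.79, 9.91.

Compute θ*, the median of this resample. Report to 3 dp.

θ* = 5.790

Sorted: 5.79, 5.79, 5.79, 9.91, 9.91
Median = middle value = 5.790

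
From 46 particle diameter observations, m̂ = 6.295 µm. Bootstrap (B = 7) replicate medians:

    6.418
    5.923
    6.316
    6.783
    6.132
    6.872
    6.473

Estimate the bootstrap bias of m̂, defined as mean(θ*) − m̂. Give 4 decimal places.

mean(θ*) = (6.418 + 5.923 + 6.316 + 6.783 + 6.132 + 6.872 + 6.473) / 7 = 6.41671
bias = 6.41671 − 6.295

bias = +0.1217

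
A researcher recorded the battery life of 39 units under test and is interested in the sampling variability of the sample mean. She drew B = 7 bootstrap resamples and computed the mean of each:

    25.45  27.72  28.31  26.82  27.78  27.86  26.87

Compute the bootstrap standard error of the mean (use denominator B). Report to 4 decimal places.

SE* = 0.8917

Bootstrap SE is the standard deviation of the 7 replicate means.
Mean of replicates: (25.45 + 27.72 + 28.31 + 26.82 + 27.78 + 27.86 + 26.87) / 7 = 190.81000 / 7 = 27.25857
Sum of squared deviations: (−1.80857)² + (+0.46143)² + (+1.05143)² + (−0.43857)² + (+0.52143)² + (+0.60143)² + (−0.38857)² = 5.56629
Variance = 5.56629 / 7 = 0.79518
SE* = √0.79518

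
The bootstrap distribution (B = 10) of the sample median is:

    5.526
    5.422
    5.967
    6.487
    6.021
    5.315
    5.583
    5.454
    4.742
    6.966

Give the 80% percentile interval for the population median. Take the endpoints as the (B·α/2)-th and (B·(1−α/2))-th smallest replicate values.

Sorted replicates: 4.742, 5.315, 5.422, 5.454, 5.526, 5.583, 5.967, 6.021, 6.487, 6.966
α = 0.20; lower rank = 10 × 0.100 = 1; upper rank = 10 × 0.900 = 9.
The 1st smallest replicate is 4.742; the 9th is 6.487.

(4.742, 6.487)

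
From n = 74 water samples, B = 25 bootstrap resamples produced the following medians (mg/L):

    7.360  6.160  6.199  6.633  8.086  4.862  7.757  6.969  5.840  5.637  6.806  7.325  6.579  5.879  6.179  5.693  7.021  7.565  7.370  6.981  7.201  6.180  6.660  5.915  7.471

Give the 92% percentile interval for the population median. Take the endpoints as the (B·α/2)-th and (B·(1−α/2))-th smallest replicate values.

Sorted replicates: 4.862, 5.637, 5.693, 5.840, 5.879, 5.915, 6.160, 6.179, 6.180, 6.199, 6.579, 6.633, 6.660, 6.806, 6.969, 6.981, 7.021, 7.201, 7.325, 7.360, 7.370, 7.471, 7.565, 7.757, 8.086
α = 0.08; lower rank = 25 × 0.040 = 1; upper rank = 25 × 0.960 = 24.
The 1st smallest replicate is 4.862; the 24th is 7.757.

(4.862, 7.757)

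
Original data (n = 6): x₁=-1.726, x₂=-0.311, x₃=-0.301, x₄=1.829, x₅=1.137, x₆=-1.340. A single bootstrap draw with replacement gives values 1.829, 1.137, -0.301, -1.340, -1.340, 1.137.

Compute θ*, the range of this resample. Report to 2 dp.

θ* = 3.17

Range = 1.829 − -1.340 = 3.17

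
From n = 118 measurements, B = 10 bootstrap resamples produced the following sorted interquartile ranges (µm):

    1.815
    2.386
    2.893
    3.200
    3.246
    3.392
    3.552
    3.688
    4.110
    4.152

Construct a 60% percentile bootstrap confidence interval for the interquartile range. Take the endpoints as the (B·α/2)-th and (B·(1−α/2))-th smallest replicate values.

(2.386, 3.688)

α = 0.40; lower rank = 10 × 0.200 = 2; upper rank = 10 × 0.800 = 8.
The 2nd smallest replicate is 2.386; the 8th is 3.688.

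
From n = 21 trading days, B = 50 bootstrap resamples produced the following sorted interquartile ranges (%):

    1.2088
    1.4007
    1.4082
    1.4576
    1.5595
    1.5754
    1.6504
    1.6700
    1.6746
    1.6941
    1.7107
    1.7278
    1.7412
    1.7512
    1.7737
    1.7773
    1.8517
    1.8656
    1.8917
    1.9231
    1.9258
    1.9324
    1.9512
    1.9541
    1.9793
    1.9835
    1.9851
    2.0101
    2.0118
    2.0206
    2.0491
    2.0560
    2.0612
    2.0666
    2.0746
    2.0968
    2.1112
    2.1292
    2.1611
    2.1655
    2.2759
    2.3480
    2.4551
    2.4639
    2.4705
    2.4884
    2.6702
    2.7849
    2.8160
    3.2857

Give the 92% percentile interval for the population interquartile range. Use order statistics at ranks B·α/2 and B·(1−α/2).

(1.4007, 2.7849)

α = 0.08; lower rank = 50 × 0.040 = 2; upper rank = 50 × 0.960 = 48.
The 2nd smallest replicate is 1.4007; the 48th is 2.7849.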